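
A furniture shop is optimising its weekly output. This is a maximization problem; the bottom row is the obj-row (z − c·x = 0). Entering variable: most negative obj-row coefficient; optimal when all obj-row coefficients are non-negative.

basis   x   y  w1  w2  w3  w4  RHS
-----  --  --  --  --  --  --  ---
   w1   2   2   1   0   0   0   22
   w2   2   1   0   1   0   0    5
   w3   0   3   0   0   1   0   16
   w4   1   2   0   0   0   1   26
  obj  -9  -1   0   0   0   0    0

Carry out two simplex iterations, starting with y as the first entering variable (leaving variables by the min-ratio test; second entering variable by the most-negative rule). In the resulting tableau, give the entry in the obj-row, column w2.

9/2

Ratio test on column y — row 1: 22/2 = 11; row 2: 5/1 = 5; row 3: 16/3 = 16/3; row 4: 26/2 = 13. Minimum is 5 at row 2 (w2 leaves); pivot element 1.
Divide row 2 by 1; eliminate column y from the other rows.
Second iteration: most negative obj-row entry is -7 in column x, so x enters.
Ratio test on column x — row 1: entry -2 ≤ 0; row 2: 5/2 = 5/2; row 3: entry -6 ≤ 0; row 4: entry -3 ≤ 0. Minimum is 5/2 at row 2 (y leaves); pivot element 2.
Divide row 2 by 2; eliminate column x from the other rows.
After both pivots, the entry at the obj-row, column w2 is 9/2.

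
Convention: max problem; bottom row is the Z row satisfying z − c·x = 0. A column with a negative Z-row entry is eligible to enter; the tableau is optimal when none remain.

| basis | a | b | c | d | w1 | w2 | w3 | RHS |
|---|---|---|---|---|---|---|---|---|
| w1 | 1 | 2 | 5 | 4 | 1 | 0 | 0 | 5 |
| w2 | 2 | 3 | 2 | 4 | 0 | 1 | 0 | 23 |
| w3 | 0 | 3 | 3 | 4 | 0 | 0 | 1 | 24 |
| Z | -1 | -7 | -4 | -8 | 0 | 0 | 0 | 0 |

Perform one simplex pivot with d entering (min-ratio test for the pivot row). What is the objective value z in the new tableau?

Ratio test on column d — row 1: 5/4 = 5/4; row 2: 23/4 = 23/4; row 3: 24/4 = 6. Minimum is 5/4 at row 1 (w1 leaves); pivot element 4.
Pivot on row 1; the Z-row RHS becomes 0 − (-8)·(5/4) = 10.

10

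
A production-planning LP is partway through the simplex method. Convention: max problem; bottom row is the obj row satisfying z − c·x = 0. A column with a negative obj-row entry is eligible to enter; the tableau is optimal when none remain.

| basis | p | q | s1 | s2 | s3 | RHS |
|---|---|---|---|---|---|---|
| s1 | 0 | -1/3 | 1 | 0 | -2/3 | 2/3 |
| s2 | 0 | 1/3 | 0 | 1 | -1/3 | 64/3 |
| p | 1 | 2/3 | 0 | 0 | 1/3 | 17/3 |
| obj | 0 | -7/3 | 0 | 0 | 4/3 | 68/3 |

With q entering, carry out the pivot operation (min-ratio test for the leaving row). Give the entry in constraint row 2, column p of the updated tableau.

Ratio test on column q — row 1: entry -1/3 ≤ 0; row 2: (64/3)/(1/3) = 64; row 3: (17/3)/(2/3) = 17/2. Minimum is 17/2 at row 3 (p leaves); pivot element 2/3.
Divide row 3 by 2/3; eliminate column q from the other rows.
Row 2 update in column p: 0 − (1/3)·(3/2) = -1/2.

-1/2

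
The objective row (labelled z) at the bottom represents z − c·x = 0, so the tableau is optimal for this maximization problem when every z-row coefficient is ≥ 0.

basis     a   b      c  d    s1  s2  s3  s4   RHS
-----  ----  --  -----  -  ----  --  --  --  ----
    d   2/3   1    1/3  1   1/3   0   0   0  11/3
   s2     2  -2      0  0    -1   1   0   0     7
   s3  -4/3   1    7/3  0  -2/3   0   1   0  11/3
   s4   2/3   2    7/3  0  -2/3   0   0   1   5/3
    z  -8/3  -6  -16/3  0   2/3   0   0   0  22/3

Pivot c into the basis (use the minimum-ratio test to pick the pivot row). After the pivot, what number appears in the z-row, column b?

-10/7

Ratio test on column c — row 1: (11/3)/(1/3) = 11; row 2: entry 0 ≤ 0; row 3: (11/3)/(7/3) = 11/7; row 4: (5/3)/(7/3) = 5/7. Minimum is 5/7 at row 4 (s4 leaves); pivot element 7/3.
Divide row 4 by 7/3; eliminate column c from the other rows.
z-row update in column b: -6 − (-16/3)·(6/7) = -10/7.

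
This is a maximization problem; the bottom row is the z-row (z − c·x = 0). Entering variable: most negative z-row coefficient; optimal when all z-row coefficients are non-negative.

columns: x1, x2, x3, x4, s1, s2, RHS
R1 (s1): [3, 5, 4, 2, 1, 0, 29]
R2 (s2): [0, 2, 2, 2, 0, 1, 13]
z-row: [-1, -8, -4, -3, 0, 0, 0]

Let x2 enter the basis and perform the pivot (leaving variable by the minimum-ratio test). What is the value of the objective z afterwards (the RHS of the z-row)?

Ratio test on column x2 — row 1: 29/5 = 29/5; row 2: 13/2 = 13/2. Minimum is 29/5 at row 1 (s1 leaves); pivot element 5.
Pivot on row 1; the z-row RHS becomes 0 − (-8)·(29/5) = 232/5.

232/5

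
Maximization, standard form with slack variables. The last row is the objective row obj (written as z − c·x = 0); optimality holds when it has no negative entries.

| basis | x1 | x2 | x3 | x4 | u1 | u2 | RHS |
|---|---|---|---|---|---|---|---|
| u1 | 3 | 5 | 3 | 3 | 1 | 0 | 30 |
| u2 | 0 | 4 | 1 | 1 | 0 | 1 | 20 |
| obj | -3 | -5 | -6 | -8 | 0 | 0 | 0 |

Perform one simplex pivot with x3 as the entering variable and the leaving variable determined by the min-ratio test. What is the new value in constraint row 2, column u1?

Ratio test on column x3 — row 1: 30/3 = 10; row 2: 20/1 = 20. Minimum is 10 at row 1 (u1 leaves); pivot element 3.
Divide row 1 by 3; eliminate column x3 from the other rows.
Row 2 update in column u1: 0 − 1·(1/3) = -1/3.

-1/3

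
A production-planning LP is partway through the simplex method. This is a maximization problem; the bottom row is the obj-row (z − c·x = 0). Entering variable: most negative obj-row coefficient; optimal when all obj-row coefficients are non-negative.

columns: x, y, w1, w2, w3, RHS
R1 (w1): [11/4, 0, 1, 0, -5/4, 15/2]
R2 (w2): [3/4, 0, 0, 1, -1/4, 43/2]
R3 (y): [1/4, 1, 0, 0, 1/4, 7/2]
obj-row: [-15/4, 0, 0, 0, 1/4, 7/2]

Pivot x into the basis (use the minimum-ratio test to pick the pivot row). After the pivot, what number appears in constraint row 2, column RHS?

214/11

Ratio test on column x — row 1: (15/2)/(11/4) = 30/11; row 2: (43/2)/(3/4) = 86/3; row 3: (7/2)/(1/4) = 14. Minimum is 30/11 at row 1 (w1 leaves); pivot element 11/4.
Divide row 1 by 11/4; eliminate column x from the other rows.
Row 2 update in column RHS: 43/2 − (3/4)·(30/11) = 214/11.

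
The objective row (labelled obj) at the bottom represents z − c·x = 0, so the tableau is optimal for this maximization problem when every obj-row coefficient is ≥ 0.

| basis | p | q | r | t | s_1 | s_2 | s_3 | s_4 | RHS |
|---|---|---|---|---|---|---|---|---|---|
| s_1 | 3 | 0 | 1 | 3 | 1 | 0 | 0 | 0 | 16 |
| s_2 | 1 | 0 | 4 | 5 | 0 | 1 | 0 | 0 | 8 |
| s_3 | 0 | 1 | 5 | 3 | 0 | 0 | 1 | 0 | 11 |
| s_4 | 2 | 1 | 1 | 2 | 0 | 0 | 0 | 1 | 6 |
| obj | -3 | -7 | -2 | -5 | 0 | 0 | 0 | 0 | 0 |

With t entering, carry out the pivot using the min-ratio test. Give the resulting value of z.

Ratio test on column t — row 1: 16/3 = 16/3; row 2: 8/5 = 8/5; row 3: 11/3 = 11/3; row 4: 6/2 = 3. Minimum is 8/5 at row 2 (s_2 leaves); pivot element 5.
Pivot on row 2; the obj-row RHS becomes 0 − (-5)·(8/5) = 8.

8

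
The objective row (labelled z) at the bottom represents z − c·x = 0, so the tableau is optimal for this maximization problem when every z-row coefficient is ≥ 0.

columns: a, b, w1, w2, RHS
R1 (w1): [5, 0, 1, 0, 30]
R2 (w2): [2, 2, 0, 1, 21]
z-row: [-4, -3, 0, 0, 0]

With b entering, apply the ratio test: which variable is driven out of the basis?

Column b entries and ratios — w1: 0 ≤ 0, skip; w2: 21/2 = 21/2.
Smallest ratio is 21/2 in the row of w2, so w2 leaves.

w2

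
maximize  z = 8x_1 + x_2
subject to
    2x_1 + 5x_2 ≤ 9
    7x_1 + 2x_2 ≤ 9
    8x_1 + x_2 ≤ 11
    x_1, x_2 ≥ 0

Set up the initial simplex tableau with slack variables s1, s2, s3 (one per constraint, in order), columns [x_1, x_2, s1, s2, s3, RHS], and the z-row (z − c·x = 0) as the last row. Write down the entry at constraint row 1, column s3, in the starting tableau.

Slack s3 belongs to constraint 3; its column is the unit vector e_3, so the entry in row 1 is 0.

0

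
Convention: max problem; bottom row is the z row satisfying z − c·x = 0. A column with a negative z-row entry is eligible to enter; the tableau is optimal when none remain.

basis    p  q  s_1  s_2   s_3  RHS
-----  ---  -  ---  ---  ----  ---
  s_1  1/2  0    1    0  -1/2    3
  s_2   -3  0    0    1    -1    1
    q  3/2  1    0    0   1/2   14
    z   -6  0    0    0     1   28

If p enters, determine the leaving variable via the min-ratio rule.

s_1

Column p entries and ratios — s_1: 3/(1/2) = 6; s_2: -3 ≤ 0, skip; q: 14/(3/2) = 28/3.
Smallest ratio is 6 in the row of s_1, so s_1 leaves.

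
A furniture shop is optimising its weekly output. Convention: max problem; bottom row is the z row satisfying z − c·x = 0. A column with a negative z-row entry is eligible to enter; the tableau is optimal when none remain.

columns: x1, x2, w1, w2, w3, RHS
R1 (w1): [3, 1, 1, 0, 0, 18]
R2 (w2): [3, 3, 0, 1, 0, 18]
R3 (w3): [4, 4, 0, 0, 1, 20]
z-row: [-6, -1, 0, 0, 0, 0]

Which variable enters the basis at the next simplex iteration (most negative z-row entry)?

Negative z-row entries: x1: -6, x2: -1.
The most negative is -6 in column x1, so x1 enters.

x1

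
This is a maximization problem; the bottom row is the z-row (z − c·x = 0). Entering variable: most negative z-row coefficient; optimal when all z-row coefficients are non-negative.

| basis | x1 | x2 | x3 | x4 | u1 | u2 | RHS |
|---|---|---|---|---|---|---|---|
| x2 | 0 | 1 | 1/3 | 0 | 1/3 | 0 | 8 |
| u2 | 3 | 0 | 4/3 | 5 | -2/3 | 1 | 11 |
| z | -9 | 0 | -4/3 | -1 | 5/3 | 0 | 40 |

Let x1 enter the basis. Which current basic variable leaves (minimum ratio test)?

u2

Column x1 entries and ratios — x2: 0 ≤ 0, skip; u2: 11/3 = 11/3.
Smallest ratio is 11/3 in the row of u2, so u2 leaves.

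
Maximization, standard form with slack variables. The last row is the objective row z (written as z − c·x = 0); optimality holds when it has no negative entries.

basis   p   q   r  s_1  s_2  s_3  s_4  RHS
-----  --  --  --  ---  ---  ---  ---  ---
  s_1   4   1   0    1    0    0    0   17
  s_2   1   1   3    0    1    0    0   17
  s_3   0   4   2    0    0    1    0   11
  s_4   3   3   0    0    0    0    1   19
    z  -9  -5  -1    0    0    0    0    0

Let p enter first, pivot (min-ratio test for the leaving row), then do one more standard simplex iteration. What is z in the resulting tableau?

Ratio test on column p — row 1: 17/4 = 17/4; row 2: 17/1 = 17; row 3: entry 0 ≤ 0; row 4: 19/3 = 19/3. Minimum is 17/4 at row 1 (s_1 leaves); pivot element 4.
Pivot on row 1; the z-row RHS becomes 0 − (-9)·(17/4) = 153/4.
Next entering variable (most negative z-row entry -11/4): q.
Ratio test on column q — row 1: (17/4)/(1/4) = 17; row 2: (51/4)/(3/4) = 17; row 3: 11/4 = 11/4; row 4: (25/4)/(9/4) = 25/9. Minimum is 11/4 at row 3 (s_3 leaves); pivot element 4.
After the second pivot the z-row RHS is 153/4 − (-11/4)·(11/4) = 733/16.

733/16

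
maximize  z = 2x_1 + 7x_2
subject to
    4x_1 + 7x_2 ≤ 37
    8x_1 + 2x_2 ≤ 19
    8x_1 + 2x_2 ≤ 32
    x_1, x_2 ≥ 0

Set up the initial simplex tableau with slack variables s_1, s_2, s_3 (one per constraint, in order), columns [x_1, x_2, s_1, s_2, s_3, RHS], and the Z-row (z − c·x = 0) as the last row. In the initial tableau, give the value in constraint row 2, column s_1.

Slack s_1 belongs to constraint 1; its column is the unit vector e_1, so the entry in row 2 is 0.

0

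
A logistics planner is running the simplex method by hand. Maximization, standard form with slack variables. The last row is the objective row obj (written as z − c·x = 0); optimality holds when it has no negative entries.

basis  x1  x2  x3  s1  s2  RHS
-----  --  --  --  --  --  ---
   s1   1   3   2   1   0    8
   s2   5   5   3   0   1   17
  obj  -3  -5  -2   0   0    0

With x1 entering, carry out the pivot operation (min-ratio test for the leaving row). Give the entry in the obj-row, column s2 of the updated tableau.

Ratio test on column x1 — row 1: 8/1 = 8; row 2: 17/5 = 17/5. Minimum is 17/5 at row 2 (s2 leaves); pivot element 5.
Divide row 2 by 5; eliminate column x1 from the other rows.
obj-row update in column s2: 0 − (-3)·(1/5) = 3/5.

3/5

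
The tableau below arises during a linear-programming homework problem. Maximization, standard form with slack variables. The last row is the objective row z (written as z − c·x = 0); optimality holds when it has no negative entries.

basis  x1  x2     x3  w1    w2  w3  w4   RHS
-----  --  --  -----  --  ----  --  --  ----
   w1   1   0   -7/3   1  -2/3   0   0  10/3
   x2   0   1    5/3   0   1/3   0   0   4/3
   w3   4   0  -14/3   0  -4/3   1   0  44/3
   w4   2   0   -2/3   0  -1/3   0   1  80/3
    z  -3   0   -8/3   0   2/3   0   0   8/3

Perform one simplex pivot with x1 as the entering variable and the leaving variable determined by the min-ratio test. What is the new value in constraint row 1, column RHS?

10/3

Ratio test on column x1 — row 1: (10/3)/1 = 10/3; row 2: entry 0 ≤ 0; row 3: (44/3)/4 = 11/3; row 4: (80/3)/2 = 40/3. Minimum is 10/3 at row 1 (w1 leaves); pivot element 1.
Divide row 1 by 1; eliminate column x1 from the other rows.
In the new row 1, the RHS entry is the old entry divided by the pivot: (10/3)/1 = 10/3.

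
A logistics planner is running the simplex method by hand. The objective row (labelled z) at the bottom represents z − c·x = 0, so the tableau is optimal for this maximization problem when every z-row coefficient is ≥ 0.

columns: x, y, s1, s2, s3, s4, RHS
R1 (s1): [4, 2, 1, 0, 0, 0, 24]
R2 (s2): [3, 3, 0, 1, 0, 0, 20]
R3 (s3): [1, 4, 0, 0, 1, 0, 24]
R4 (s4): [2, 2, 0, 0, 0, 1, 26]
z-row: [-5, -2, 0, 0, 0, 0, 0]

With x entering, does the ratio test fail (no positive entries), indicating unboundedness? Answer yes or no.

Column x has positive entries in row(s) 1, 2, 3, 4, so the ratio test bounds it — not unbounded.

no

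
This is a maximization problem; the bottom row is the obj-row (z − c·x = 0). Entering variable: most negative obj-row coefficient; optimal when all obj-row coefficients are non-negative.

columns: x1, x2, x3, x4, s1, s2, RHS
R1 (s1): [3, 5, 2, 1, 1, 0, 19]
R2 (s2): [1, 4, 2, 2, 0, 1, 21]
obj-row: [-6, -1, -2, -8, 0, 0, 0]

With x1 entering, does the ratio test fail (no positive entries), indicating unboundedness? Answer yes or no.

no

Column x1 has positive entries in row(s) 1, 2, so the ratio test bounds it — not unbounded.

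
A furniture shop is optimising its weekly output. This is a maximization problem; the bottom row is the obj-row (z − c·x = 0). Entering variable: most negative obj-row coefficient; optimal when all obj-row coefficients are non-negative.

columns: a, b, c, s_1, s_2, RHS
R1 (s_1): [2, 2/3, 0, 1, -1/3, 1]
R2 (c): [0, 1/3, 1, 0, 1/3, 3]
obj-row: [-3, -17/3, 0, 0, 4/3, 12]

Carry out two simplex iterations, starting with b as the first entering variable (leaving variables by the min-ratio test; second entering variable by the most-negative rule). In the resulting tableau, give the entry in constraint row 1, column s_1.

1

Ratio test on column b — row 1: 1/(2/3) = 3/2; row 2: 3/(1/3) = 9. Minimum is 3/2 at row 1 (s_1 leaves); pivot element 2/3.
Divide row 1 by 2/3; eliminate column b from the other rows.
Second iteration: most negative obj-row entry is -3/2 in column s_2, so s_2 enters.
Ratio test on column s_2 — row 1: entry -1/2 ≤ 0; row 2: (5/2)/(1/2) = 5. Minimum is 5 at row 2 (c leaves); pivot element 1/2.
Divide row 2 by 1/2; eliminate column s_2 from the other rows.
After both pivots, the entry at constraint row 1, column s_1 is 1.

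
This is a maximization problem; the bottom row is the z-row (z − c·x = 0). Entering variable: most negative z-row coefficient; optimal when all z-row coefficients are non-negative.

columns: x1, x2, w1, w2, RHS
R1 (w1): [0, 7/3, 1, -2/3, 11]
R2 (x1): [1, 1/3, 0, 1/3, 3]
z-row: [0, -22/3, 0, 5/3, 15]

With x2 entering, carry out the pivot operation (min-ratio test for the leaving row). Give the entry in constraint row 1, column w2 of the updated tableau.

Ratio test on column x2 — row 1: 11/(7/3) = 33/7; row 2: 3/(1/3) = 9. Minimum is 33/7 at row 1 (w1 leaves); pivot element 7/3.
Divide row 1 by 7/3; eliminate column x2 from the other rows.
In the new row 1, the w2 entry is the old entry divided by the pivot: (-2/3)/(7/3) = -2/7.

-2/7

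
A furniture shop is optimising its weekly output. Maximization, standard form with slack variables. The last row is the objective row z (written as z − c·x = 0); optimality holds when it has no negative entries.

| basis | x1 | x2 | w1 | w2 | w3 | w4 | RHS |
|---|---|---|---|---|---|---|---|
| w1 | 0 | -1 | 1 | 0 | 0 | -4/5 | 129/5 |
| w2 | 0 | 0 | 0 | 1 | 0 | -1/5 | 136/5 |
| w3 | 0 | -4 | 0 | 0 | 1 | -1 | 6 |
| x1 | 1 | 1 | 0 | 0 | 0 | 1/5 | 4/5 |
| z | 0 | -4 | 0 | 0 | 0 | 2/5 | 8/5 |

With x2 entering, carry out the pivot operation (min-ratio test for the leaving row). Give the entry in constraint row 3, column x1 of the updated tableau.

Ratio test on column x2 — row 1: entry -1 ≤ 0; row 2: entry 0 ≤ 0; row 3: entry -4 ≤ 0; row 4: (4/5)/1 = 4/5. Minimum is 4/5 at row 4 (x1 leaves); pivot element 1.
Divide row 4 by 1; eliminate column x2 from the other rows.
Row 3 update in column x1: 0 − (-4)·1 = 4.

4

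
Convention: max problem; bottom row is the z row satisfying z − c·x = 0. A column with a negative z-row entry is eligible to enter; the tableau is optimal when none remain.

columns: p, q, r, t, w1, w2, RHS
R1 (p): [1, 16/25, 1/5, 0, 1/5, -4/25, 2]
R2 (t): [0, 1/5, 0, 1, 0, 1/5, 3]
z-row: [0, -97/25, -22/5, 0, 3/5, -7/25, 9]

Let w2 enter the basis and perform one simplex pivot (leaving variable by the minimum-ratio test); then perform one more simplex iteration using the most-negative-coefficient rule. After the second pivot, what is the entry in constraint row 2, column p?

0

Ratio test on column w2 — row 1: entry -4/25 ≤ 0; row 2: 3/(1/5) = 15. Minimum is 15 at row 2 (t leaves); pivot element 1/5.
Divide row 2 by 1/5; eliminate column w2 from the other rows.
Second iteration: most negative z-row entry is -22/5 in column r, so r enters.
Ratio test on column r — row 1: (22/5)/(1/5) = 22; row 2: entry 0 ≤ 0. Minimum is 22 at row 1 (p leaves); pivot element 1/5.
Divide row 1 by 1/5; eliminate column r from the other rows.
After both pivots, the entry at constraint row 2, column p is 0.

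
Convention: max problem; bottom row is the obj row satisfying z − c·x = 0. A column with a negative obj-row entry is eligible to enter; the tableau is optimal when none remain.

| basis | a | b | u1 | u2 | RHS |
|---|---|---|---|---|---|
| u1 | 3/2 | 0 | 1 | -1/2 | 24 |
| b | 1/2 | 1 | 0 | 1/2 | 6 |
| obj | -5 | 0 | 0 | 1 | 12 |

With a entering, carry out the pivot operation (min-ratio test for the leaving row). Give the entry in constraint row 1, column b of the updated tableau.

Ratio test on column a — row 1: 24/(3/2) = 16; row 2: 6/(1/2) = 12. Minimum is 12 at row 2 (b leaves); pivot element 1/2.
Divide row 2 by 1/2; eliminate column a from the other rows.
Row 1 update in column b: 0 − (3/2)·2 = -3.

-3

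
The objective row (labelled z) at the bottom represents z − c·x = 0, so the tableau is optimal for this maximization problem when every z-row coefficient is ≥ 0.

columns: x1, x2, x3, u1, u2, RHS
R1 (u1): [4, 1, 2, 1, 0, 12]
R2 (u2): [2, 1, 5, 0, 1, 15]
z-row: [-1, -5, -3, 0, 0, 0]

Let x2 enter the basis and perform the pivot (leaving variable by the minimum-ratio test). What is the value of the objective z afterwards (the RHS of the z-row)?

Ratio test on column x2 — row 1: 12/1 = 12; row 2: 15/1 = 15. Minimum is 12 at row 1 (u1 leaves); pivot element 1.
Pivot on row 1; the z-row RHS becomes 0 − (-5)·12 = 60.

60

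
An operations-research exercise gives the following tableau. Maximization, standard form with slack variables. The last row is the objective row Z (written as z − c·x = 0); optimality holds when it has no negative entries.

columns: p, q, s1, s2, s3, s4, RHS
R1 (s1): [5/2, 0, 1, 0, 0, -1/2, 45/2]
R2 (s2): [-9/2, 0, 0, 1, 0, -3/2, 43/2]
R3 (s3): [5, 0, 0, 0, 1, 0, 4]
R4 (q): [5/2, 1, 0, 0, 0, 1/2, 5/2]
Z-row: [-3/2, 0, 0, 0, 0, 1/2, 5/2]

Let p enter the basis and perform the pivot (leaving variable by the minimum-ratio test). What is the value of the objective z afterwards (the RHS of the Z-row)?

37/10

Ratio test on column p — row 1: (45/2)/(5/2) = 9; row 2: entry -9/2 ≤ 0; row 3: 4/5 = 4/5; row 4: (5/2)/(5/2) = 1. Minimum is 4/5 at row 3 (s3 leaves); pivot element 5.
Pivot on row 3; the Z-row RHS becomes 5/2 − (-3/2)·(4/5) = 37/10.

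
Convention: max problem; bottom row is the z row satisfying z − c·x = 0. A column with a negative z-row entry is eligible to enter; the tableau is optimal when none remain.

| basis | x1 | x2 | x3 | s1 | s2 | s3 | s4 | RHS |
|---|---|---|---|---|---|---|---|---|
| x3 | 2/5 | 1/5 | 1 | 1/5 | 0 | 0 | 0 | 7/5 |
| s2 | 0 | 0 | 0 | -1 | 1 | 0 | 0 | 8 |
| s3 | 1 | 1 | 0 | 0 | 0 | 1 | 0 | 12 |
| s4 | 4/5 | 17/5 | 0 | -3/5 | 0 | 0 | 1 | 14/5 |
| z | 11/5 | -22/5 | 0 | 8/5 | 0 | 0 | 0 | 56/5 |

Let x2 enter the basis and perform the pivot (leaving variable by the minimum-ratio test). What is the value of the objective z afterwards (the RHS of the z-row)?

Ratio test on column x2 — row 1: (7/5)/(1/5) = 7; row 2: entry 0 ≤ 0; row 3: 12/1 = 12; row 4: (14/5)/(17/5) = 14/17. Minimum is 14/17 at row 4 (s4 leaves); pivot element 17/5.
Pivot on row 4; the z-row RHS becomes 56/5 − (-22/5)·(14/17) = 252/17.

252/17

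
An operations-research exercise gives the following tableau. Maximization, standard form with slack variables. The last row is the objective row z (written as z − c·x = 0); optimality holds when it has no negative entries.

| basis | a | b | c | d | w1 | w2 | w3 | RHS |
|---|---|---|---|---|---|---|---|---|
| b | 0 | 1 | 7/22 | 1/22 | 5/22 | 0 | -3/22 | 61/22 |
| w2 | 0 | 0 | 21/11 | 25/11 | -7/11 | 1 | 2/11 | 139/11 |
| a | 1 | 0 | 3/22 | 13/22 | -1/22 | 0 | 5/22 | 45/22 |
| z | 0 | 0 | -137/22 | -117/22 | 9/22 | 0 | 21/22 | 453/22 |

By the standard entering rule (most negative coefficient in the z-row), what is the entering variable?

Negative z-row entries: c: -137/22, d: -117/22.
The most negative is -137/22 in column c, so c enters.

c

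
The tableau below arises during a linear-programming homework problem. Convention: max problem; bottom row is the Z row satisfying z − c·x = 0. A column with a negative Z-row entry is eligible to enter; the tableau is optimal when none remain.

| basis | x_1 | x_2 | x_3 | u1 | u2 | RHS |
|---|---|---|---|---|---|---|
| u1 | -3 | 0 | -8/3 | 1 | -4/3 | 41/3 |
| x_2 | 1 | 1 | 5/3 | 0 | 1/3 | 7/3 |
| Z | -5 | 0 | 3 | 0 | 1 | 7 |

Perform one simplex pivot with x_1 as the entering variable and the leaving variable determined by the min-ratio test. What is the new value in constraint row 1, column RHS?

62/3

Ratio test on column x_1 — row 1: entry -3 ≤ 0; row 2: (7/3)/1 = 7/3. Minimum is 7/3 at row 2 (x_2 leaves); pivot element 1.
Divide row 2 by 1; eliminate column x_1 from the other rows.
Row 1 update in column RHS: 41/3 − (-3)·(7/3) = 62/3.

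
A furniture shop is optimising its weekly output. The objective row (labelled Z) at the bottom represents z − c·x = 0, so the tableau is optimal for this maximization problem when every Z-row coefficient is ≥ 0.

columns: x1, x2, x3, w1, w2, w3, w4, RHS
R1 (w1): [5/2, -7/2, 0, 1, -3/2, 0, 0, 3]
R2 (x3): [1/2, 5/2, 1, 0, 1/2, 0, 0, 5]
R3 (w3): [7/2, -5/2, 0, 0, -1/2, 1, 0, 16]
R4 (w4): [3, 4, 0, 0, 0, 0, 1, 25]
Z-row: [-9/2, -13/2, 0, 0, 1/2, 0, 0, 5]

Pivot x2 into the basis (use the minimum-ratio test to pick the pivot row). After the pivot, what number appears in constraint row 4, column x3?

-8/5

Ratio test on column x2 — row 1: entry -7/2 ≤ 0; row 2: 5/(5/2) = 2; row 3: entry -5/2 ≤ 0; row 4: 25/4 = 25/4. Minimum is 2 at row 2 (x3 leaves); pivot element 5/2.
Divide row 2 by 5/2; eliminate column x2 from the other rows.
Row 4 update in column x3: 0 − 4·(2/5) = -8/5.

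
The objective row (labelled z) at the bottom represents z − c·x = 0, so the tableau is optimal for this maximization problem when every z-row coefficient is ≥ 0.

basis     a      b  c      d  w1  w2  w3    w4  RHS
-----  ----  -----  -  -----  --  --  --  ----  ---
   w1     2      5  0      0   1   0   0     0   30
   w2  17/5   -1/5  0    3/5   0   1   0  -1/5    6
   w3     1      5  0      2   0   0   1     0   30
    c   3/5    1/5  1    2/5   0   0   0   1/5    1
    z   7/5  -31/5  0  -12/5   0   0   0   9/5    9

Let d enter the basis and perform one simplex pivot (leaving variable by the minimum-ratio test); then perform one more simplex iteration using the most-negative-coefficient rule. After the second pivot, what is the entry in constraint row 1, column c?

-25

Ratio test on column d — row 1: entry 0 ≤ 0; row 2: 6/(3/5) = 10; row 3: 30/2 = 15; row 4: 1/(2/5) = 5/2. Minimum is 5/2 at row 4 (c leaves); pivot element 2/5.
Divide row 4 by 2/5; eliminate column d from the other rows.
Second iteration: most negative z-row entry is -5 in column b, so b enters.
Ratio test on column b — row 1: 30/5 = 6; row 2: entry -1/2 ≤ 0; row 3: 25/4 = 25/4; row 4: (5/2)/(1/2) = 5. Minimum is 5 at row 4 (d leaves); pivot element 1/2.
Divide row 4 by 1/2; eliminate column b from the other rows.
After both pivots, the entry at constraint row 1, column c is -25.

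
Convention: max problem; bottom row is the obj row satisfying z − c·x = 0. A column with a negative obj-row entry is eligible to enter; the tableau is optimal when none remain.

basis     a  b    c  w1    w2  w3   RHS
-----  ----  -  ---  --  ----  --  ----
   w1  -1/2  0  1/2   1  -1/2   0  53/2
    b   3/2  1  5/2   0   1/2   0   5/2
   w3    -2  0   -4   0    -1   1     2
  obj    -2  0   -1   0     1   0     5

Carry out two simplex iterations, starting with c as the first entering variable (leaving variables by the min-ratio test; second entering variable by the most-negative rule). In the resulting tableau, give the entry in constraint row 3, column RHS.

Ratio test on column c — row 1: (53/2)/(1/2) = 53; row 2: (5/2)/(5/2) = 1; row 3: entry -4 ≤ 0. Minimum is 1 at row 2 (b leaves); pivot element 5/2.
Divide row 2 by 5/2; eliminate column c from the other rows.
Second iteration: most negative obj-row entry is -7/5 in column a, so a enters.
Ratio test on column a — row 1: entry -4/5 ≤ 0; row 2: 1/(3/5) = 5/3; row 3: 6/(2/5) = 15. Minimum is 5/3 at row 2 (c leaves); pivot element 3/5.
Divide row 2 by 3/5; eliminate column a from the other rows.
After both pivots, the entry at constraint row 3, column RHS is 16/3.

16/3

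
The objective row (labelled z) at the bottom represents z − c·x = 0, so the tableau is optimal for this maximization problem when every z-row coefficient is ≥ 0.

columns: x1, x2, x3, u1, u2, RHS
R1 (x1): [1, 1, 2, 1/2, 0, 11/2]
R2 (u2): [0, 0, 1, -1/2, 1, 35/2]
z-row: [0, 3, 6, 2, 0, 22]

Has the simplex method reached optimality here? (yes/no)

Every z-row coefficient is ≥ 0, so the tableau is optimal.

yes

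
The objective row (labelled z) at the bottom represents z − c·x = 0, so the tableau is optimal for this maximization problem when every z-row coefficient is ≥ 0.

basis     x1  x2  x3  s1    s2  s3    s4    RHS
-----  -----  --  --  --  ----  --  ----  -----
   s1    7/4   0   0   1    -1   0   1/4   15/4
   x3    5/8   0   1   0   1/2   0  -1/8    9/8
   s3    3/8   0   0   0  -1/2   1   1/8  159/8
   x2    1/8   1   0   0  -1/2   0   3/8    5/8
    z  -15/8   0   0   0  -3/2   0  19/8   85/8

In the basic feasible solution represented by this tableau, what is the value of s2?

s2 is not in the basis, so in the current basic feasible solution s2 = 0.

0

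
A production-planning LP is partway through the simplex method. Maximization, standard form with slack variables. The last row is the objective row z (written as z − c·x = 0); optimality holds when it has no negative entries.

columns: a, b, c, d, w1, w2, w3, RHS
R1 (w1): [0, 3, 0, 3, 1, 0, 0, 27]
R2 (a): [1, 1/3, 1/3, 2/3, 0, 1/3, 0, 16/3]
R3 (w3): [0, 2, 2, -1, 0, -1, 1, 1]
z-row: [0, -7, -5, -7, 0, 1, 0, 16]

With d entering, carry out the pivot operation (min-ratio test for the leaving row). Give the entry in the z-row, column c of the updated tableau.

-3/2

Ratio test on column d — row 1: 27/3 = 9; row 2: (16/3)/(2/3) = 8; row 3: entry -1 ≤ 0. Minimum is 8 at row 2 (a leaves); pivot element 2/3.
Divide row 2 by 2/3; eliminate column d from the other rows.
z-row update in column c: -5 − (-7)·(1/2) = -3/2.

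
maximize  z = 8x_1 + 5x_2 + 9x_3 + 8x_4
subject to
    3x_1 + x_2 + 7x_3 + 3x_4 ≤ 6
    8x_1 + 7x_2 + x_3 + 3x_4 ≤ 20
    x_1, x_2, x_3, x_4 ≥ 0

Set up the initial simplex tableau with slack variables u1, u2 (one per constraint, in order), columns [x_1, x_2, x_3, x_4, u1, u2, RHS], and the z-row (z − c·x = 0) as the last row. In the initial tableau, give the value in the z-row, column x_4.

-8

The z-row carries the negated objective coefficients: the x_4 entry is -8.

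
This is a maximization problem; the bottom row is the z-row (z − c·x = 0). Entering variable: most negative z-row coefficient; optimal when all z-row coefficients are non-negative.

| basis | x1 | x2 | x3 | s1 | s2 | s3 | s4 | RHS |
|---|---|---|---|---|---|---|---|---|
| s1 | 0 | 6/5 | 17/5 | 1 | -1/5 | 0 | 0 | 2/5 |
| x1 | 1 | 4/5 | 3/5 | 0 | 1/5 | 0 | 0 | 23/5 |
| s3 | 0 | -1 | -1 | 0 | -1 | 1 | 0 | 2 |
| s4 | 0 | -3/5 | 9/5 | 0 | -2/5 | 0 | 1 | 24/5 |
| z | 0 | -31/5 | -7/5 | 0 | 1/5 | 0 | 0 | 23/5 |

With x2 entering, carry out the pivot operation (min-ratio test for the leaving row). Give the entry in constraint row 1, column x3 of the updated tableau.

Ratio test on column x2 — row 1: (2/5)/(6/5) = 1/3; row 2: (23/5)/(4/5) = 23/4; row 3: entry -1 ≤ 0; row 4: entry -3/5 ≤ 0. Minimum is 1/3 at row 1 (s1 leaves); pivot element 6/5.
Divide row 1 by 6/5; eliminate column x2 from the other rows.
In the new row 1, the x3 entry is the old entry divided by the pivot: (17/5)/(6/5) = 17/6.

17/6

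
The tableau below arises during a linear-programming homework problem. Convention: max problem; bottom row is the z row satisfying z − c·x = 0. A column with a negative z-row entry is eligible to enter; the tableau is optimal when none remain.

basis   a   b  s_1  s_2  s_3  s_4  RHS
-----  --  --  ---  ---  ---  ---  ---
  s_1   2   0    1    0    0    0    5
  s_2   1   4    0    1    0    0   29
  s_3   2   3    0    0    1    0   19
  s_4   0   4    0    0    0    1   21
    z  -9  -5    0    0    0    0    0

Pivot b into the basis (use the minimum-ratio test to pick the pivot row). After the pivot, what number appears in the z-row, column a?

Ratio test on column b — row 1: entry 0 ≤ 0; row 2: 29/4 = 29/4; row 3: 19/3 = 19/3; row 4: 21/4 = 21/4. Minimum is 21/4 at row 4 (s_4 leaves); pivot element 4.
Divide row 4 by 4; eliminate column b from the other rows.
z-row update in column a: -9 − (-5)·0 = -9.

-9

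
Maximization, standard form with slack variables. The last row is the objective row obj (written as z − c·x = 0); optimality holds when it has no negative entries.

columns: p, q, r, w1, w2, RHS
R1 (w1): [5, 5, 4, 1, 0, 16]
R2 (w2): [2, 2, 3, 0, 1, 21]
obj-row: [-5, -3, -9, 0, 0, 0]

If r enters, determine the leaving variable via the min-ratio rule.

Column r entries and ratios — w1: 16/4 = 4; w2: 21/3 = 7.
Smallest ratio is 4 in the row of w1, so w1 leaves.

w1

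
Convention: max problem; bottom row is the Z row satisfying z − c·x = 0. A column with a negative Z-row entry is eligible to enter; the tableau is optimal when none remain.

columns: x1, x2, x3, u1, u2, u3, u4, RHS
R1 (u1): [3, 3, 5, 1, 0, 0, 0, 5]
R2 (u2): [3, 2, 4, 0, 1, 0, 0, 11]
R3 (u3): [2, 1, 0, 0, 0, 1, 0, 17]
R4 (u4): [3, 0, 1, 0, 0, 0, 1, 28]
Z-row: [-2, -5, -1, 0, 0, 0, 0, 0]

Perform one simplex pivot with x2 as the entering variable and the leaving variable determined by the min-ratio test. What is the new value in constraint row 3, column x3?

Ratio test on column x2 — row 1: 5/3 = 5/3; row 2: 11/2 = 11/2; row 3: 17/1 = 17; row 4: entry 0 ≤ 0. Minimum is 5/3 at row 1 (u1 leaves); pivot element 3.
Divide row 1 by 3; eliminate column x2 from the other rows.
Row 3 update in column x3: 0 − 1·(5/3) = -5/3.

-5/3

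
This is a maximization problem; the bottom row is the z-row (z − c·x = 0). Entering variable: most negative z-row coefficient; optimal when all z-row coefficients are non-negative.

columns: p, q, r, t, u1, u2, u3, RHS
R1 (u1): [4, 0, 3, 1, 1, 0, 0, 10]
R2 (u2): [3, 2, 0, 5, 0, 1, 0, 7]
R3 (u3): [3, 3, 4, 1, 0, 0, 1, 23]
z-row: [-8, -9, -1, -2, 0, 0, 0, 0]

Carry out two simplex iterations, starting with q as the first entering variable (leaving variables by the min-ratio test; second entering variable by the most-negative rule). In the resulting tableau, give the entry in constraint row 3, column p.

Ratio test on column q — row 1: entry 0 ≤ 0; row 2: 7/2 = 7/2; row 3: 23/3 = 23/3. Minimum is 7/2 at row 2 (u2 leaves); pivot element 2.
Divide row 2 by 2; eliminate column q from the other rows.
Second iteration: most negative z-row entry is -1 in column r, so r enters.
Ratio test on column r — row 1: 10/3 = 10/3; row 2: entry 0 ≤ 0; row 3: (25/2)/4 = 25/8. Minimum is 25/8 at row 3 (u3 leaves); pivot element 4.
Divide row 3 by 4; eliminate column r from the other rows.
After both pivots, the entry at constraint row 3, column p is -3/8.

-3/8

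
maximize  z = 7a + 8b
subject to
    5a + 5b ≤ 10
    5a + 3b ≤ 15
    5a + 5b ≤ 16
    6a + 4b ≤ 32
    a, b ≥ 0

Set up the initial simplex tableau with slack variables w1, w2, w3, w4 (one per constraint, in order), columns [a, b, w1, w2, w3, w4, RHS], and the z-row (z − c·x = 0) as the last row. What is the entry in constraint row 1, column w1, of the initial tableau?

1

Slack w1 belongs to constraint 1; its column is the unit vector e_1, so the entry in row 1 is 1.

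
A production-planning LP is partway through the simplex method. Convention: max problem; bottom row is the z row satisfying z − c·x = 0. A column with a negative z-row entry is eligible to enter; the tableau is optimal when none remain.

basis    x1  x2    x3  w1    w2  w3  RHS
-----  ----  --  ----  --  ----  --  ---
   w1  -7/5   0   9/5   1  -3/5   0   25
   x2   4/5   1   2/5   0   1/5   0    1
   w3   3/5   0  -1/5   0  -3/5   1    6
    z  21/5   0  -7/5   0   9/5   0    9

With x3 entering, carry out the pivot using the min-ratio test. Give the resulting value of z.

25/2

Ratio test on column x3 — row 1: 25/(9/5) = 125/9; row 2: 1/(2/5) = 5/2; row 3: entry -1/5 ≤ 0. Minimum is 5/2 at row 2 (x2 leaves); pivot element 2/5.
Pivot on row 2; the z-row RHS becomes 9 − (-7/5)·(5/2) = 25/2.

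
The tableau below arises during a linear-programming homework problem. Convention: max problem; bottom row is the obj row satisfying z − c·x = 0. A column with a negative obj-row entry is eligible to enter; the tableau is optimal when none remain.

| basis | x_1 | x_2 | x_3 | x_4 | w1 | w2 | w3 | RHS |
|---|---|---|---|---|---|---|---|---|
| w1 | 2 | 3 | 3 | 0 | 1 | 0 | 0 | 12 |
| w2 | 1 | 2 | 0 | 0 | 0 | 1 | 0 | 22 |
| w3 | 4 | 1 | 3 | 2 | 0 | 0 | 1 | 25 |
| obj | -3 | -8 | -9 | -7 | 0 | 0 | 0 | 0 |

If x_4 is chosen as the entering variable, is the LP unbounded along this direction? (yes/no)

no

Column x_4 has positive entries in row(s) 3, so the ratio test bounds it — not unbounded.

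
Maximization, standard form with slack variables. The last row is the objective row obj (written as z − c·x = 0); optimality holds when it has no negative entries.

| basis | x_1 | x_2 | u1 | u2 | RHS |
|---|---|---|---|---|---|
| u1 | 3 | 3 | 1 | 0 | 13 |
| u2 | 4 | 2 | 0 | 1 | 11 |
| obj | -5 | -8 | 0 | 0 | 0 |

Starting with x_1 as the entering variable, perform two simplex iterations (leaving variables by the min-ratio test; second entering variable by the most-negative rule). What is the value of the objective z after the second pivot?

Ratio test on column x_1 — row 1: 13/3 = 13/3; row 2: 11/4 = 11/4. Minimum is 11/4 at row 2 (u2 leaves); pivot element 4.
Pivot on row 2; the obj-row RHS becomes 0 − (-5)·(11/4) = 55/4.
Next entering variable (most negative obj-row entry -11/2): x_2.
Ratio test on column x_2 — row 1: (19/4)/(3/2) = 19/6; row 2: (11/4)/(1/2) = 11/2. Minimum is 19/6 at row 1 (u1 leaves); pivot element 3/2.
After the second pivot the obj-row RHS is 55/4 − (-11/2)·(19/6) = 187/6.

187/6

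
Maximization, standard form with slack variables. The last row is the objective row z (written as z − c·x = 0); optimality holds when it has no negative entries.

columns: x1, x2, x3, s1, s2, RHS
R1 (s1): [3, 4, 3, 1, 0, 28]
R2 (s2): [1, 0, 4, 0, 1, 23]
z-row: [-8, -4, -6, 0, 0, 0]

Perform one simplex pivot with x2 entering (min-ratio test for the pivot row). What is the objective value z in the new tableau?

28

Ratio test on column x2 — row 1: 28/4 = 7; row 2: entry 0 ≤ 0. Minimum is 7 at row 1 (s1 leaves); pivot element 4.
Pivot on row 1; the z-row RHS becomes 0 − (-4)·7 = 28.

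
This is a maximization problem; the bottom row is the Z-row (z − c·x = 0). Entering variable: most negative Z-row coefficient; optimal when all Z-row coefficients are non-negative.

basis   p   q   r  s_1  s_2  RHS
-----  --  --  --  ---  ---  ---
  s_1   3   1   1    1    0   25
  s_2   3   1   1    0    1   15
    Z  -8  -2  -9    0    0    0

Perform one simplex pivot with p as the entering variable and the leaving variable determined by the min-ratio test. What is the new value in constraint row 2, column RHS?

5

Ratio test on column p — row 1: 25/3 = 25/3; row 2: 15/3 = 5. Minimum is 5 at row 2 (s_2 leaves); pivot element 3.
Divide row 2 by 3; eliminate column p from the other rows.
In the new row 2, the RHS entry is the old entry divided by the pivot: 15/3 = 5.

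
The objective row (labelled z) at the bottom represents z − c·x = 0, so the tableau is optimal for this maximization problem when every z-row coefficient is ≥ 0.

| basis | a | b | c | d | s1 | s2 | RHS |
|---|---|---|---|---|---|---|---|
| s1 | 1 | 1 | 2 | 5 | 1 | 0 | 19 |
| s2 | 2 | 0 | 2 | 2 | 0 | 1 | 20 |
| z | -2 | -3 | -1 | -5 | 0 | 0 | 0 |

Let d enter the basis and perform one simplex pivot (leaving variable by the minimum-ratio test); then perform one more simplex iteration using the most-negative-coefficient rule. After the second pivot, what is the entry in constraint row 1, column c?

2

Ratio test on column d — row 1: 19/5 = 19/5; row 2: 20/2 = 10. Minimum is 19/5 at row 1 (s1 leaves); pivot element 5.
Divide row 1 by 5; eliminate column d from the other rows.
Second iteration: most negative z-row entry is -2 in column b, so b enters.
Ratio test on column b — row 1: (19/5)/(1/5) = 19; row 2: entry -2/5 ≤ 0. Minimum is 19 at row 1 (d leaves); pivot element 1/5.
Divide row 1 by 1/5; eliminate column b from the other rows.
After both pivots, the entry at constraint row 1, column c is 2.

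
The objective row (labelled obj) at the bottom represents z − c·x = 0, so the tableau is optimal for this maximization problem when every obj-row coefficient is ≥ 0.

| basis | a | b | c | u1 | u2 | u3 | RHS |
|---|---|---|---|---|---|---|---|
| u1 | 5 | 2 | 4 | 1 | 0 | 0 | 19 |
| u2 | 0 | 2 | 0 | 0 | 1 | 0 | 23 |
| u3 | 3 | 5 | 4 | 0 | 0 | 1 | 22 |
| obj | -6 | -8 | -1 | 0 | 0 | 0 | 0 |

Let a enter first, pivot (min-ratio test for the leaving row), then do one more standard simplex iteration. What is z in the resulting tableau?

Ratio test on column a — row 1: 19/5 = 19/5; row 2: entry 0 ≤ 0; row 3: 22/3 = 22/3. Minimum is 19/5 at row 1 (u1 leaves); pivot element 5.
Pivot on row 1; the obj-row RHS becomes 0 − (-6)·(19/5) = 114/5.
Next entering variable (most negative obj-row entry -28/5): b.
Ratio test on column b — row 1: (19/5)/(2/5) = 19/2; row 2: 23/2 = 23/2; row 3: (53/5)/(19/5) = 53/19. Minimum is 53/19 at row 3 (u3 leaves); pivot element 19/5.
After the second pivot the obj-row RHS is 114/5 − (-28/5)·(53/19) = 730/19.

730/19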